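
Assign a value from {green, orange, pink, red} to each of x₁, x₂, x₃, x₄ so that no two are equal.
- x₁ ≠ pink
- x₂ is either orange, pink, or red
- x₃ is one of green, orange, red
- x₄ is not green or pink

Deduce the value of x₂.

Among the 4 variables, pink fits only x₂ (and all 4 values in {green, orange, pink, red} must be used), so x₂ = pink.

pink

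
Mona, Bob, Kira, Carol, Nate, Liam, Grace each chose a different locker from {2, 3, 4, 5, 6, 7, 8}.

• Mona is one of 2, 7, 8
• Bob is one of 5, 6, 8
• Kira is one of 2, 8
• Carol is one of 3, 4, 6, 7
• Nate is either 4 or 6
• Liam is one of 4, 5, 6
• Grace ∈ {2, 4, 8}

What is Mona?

Among the 7 variables, 3 fits only Carol (and all 7 values in {2, 3, 4, 5, 6, 7, 8} must be used), so Carol = 3.
The 6 still-open variables together cover exactly {2, 4, 5, 6, 7, 8} — 6 values for 6 variables — and 7 appears only in Mona's list, so Mona = 7.

7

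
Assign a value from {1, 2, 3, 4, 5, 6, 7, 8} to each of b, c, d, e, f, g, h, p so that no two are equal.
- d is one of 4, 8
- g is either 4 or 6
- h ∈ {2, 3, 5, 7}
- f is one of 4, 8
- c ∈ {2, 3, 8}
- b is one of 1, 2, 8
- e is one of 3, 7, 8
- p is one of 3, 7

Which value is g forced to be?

Among the 8 variables, 1 fits only b (and all 8 values in {1, 2, 3, 4, 5, 6, 7, 8} must be used), so b = 1.
Among the 7 still-open variables, 5 fits only h (and all 7 values in {2, 3, 4, 5, 6, 7, 8} must be used), so h = 5.
The 6 still-open variables together cover exactly {2, 3, 4, 6, 7, 8} — 6 values for 6 variables — and 2 appears only in c's list, so c = 2.
Among the 5 still-open variables, 6 fits only g (and all 5 values in {3, 4, 6, 7, 8} must be used), so g = 6.

6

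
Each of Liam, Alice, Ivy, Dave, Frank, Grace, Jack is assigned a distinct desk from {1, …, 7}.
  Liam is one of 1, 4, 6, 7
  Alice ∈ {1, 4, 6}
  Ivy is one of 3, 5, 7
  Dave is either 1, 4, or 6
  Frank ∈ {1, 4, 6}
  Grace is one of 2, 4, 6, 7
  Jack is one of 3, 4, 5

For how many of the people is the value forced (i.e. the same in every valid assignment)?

The 7 variables together cover exactly {1, 2, 3, 4, 5, 6, 7} — 7 values for 7 variables — and 2 appears only in Grace's list, so Grace = 2.
The 3 variables Alice, Dave, Frank are confined to {1, 4, 6}, which locks those values in; drop them from Liam, Jack.
Liam must be 7 (only option left). Strike 7 from Ivy.
Determined: Liam=7, Grace=2. The other people each still have more than one consistent value. That makes 2.

2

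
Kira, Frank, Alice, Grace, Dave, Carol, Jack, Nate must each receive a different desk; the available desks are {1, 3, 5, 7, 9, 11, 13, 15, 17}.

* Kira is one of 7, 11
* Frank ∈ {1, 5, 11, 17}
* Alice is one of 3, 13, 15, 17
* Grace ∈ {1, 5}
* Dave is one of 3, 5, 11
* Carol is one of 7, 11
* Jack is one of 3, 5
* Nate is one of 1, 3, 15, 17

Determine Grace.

Among the 8 variables, 13 fits only Alice (and all 8 values in {1, 3, 5, 7, 11, 13, 15, 17} must be used), so Alice = 13.
The 7 still-open variables together cover exactly {1, 3, 5, 7, 11, 15, 17} — 7 values for 7 variables — and 15 appears only in Nate's list, so Nate = 15.
The 6 still-open variables draw from only 6 values {1, 3, 5, 7, 11, 17}, so each is used; only Frank can be 17, hence Frank = 17.
Among the 5 still-open variables, 1 fits only Grace (and all 5 values in {1, 3, 5, 7, 11} must be used), so Grace = 1.

1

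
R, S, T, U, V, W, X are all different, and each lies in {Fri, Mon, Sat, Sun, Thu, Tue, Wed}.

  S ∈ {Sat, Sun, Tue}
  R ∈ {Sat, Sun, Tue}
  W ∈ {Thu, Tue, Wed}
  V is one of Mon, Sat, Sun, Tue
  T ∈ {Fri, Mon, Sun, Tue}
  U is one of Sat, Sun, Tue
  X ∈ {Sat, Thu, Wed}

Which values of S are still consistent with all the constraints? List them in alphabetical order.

Sat, Sun, Tue

The 7 variables together cover exactly {Fri, Mon, Sat, Sun, Thu, Tue, Wed} — 7 values for 7 variables — and Fri appears only in T's list, so T = Fri.
Among the 6 still-open variables, Mon fits only V (and all 6 values in {Mon, Sat, Sun, Thu, Tue, Wed} must be used), so V = Mon.
R, S, U between them cover only {Sat, Sun, Tue} — a naked triple. Remove those values from W, X.
No further eliminations apply; S can still be any of Sat, Sun, Tue.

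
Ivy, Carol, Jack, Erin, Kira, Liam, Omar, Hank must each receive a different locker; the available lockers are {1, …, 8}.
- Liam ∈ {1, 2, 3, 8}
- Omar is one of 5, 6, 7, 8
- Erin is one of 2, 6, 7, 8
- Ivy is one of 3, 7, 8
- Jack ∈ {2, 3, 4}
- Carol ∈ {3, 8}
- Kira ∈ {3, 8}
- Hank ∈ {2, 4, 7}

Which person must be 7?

Among the 8 variables, 1 fits only Liam (and all 8 values in {1, 2, 3, 4, 5, 6, 7, 8} must be used), so Liam = 1.
Among the 7 still-open variables, 5 fits only Omar (and all 7 values in {2, 3, 4, 5, 6, 7, 8} must be used), so Omar = 5.
The 6 still-open variables together cover exactly {2, 3, 4, 6, 7, 8} — 6 values for 6 variables — and 6 appears only in Erin's list, so Erin = 6.
Carol and Kira share exactly the 2 values {3, 8}; by pigeonhole those values go to them, so strike 3, 8 from Ivy, Jack.
So 7 goes to Ivy.

Ivy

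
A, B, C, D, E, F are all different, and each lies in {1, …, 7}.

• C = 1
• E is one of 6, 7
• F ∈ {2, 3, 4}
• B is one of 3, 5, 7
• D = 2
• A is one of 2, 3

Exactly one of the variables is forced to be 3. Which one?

A

C has just one choice, so C = 1.
That leaves D = 2. Eliminate 2 elsewhere: A, F.
So 3 goes to A.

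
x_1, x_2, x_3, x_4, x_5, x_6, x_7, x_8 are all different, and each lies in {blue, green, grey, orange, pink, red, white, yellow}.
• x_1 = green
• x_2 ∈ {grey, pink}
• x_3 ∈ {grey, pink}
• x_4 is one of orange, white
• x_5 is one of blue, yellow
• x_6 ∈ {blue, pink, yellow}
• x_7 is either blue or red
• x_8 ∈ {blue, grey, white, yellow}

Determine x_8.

white

x_1 has just one choice, so x_1 = green.
The 7 still-open variables draw from only 7 values {blue, grey, orange, pink, red, white, yellow}, so each is used; only x_4 can be orange, hence x_4 = orange.
The 6 still-open variables draw from only 6 values {blue, grey, pink, red, white, yellow}, so each is used; only x_7 can be red, hence x_7 = red.
Among the 5 still-open variables, white fits only x_8 (and all 5 values in {blue, grey, pink, white, yellow} must be used), so x_8 = white.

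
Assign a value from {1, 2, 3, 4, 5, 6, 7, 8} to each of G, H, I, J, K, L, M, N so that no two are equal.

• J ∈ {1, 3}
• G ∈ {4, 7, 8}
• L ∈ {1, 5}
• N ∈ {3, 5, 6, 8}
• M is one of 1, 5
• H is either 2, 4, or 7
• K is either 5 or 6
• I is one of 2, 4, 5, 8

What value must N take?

The 2 variables L and M are confined to {1, 5}, which locks those values in; drop them from I, J, K, N.
J has just one choice, so J = 3. Strike 3 from N.
K has just one choice, so K = 6. So N can't be 6.
So N = 8.

8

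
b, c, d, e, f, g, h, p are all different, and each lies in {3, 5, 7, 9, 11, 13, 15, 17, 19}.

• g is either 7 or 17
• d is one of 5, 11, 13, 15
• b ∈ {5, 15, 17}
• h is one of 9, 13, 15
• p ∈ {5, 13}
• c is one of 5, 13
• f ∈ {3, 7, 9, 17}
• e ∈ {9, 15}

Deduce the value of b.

The 8 variables together cover exactly {3, 5, 7, 9, 11, 13, 15, 17} — 8 values for 8 variables — and 3 appears only in f's list, so f = 3.
The 7 still-open variables together cover exactly {5, 7, 9, 11, 13, 15, 17} — 7 values for 7 variables — and 7 appears only in g's list, so g = 7.
Among the 6 still-open variables, 11 fits only d (and all 6 values in {5, 9, 11, 13, 15, 17} must be used), so d = 11.
The 5 still-open variables draw from only 5 values {5, 9, 13, 15, 17}, so each is used; only b can be 17, hence b = 17.

17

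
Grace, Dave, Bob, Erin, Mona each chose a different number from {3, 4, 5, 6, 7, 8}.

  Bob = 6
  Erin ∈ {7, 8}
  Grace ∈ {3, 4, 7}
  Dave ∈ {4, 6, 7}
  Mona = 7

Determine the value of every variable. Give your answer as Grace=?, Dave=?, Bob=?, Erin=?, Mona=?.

Bob must be 6 (only option left). Eliminate 6 elsewhere: Dave.
That leaves Mona = 7. Strike 7 from Grace, Dave, Erin.
That leaves Dave = 4. Strike 4 from Grace.
Erin has just one choice, so Erin = 8.
Grace has just one choice, so Grace = 3.

Grace=3, Dave=4, Bob=6, Erin=8, Mona=7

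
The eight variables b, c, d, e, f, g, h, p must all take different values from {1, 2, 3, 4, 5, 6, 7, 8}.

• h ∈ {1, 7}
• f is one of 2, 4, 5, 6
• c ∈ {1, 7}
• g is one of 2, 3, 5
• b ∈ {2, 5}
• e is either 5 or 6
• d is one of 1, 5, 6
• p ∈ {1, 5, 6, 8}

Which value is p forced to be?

8

The 8 variables draw from only 8 values {1, 2, 3, 4, 5, 6, 7, 8}, so each is used; only g can be 3, hence g = 3.
Among the 7 still-open variables, 4 fits only f (and all 7 values in {1, 2, 4, 5, 6, 7, 8} must be used), so f = 4.
Among the 6 still-open variables, 2 fits only b (and all 6 values in {1, 2, 5, 6, 7, 8} must be used), so b = 2.
The 5 still-open variables together cover exactly {1, 5, 6, 7, 8} — 5 values for 5 variables — and 8 appears only in p's list, so p = 8.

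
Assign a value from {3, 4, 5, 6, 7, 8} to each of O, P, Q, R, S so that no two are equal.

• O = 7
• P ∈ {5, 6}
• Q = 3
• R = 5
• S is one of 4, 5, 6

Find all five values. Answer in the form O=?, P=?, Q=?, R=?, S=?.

O=7, P=6, Q=3, R=5, S=4

O has just one choice, so O = 7.
Q must be 3 (only option left).
R must be 5 (only option left). So P, S can't be 5.
P's domain is down to {6}, so P = 6. Eliminate 6 elsewhere: S.
S's domain is down to {4}, so S = 4.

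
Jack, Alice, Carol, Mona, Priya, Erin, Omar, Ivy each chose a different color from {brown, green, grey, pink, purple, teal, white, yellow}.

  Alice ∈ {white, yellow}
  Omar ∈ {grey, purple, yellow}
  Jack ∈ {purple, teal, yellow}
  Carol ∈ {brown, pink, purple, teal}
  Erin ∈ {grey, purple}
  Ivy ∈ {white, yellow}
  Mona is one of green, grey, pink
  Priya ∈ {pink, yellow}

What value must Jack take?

teal

Among the 8 variables, brown fits only Carol (and all 8 values in {brown, green, grey, pink, purple, teal, white, yellow} must be used), so Carol = brown.
Among the 7 still-open variables, green fits only Mona (and all 7 values in {green, grey, pink, purple, teal, white, yellow} must be used), so Mona = green.
The 6 still-open variables together cover exactly {grey, pink, purple, teal, white, yellow} — 6 values for 6 variables — and pink appears only in Priya's list, so Priya = pink.
The 5 still-open variables together cover exactly {grey, purple, teal, white, yellow} — 5 values for 5 variables — and teal appears only in Jack's list, so Jack = teal.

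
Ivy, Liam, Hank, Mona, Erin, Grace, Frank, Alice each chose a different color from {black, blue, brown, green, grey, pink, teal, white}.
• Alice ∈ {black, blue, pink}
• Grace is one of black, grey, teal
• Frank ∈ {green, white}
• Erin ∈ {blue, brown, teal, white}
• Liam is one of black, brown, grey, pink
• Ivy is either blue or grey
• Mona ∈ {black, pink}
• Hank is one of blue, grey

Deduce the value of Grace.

teal

The 8 variables draw from only 8 values {black, blue, brown, green, grey, pink, teal, white}, so each is used; only Frank can be green, hence Frank = green.
Among the 7 still-open variables, white fits only Erin (and all 7 values in {black, blue, brown, grey, pink, teal, white} must be used), so Erin = white.
The 6 still-open variables together cover exactly {black, blue, brown, grey, pink, teal} — 6 values for 6 variables — and brown appears only in Liam's list, so Liam = brown.
The 5 still-open variables draw from only 5 values {black, blue, grey, pink, teal}, so each is used; only Grace can be teal, hence Grace = teal.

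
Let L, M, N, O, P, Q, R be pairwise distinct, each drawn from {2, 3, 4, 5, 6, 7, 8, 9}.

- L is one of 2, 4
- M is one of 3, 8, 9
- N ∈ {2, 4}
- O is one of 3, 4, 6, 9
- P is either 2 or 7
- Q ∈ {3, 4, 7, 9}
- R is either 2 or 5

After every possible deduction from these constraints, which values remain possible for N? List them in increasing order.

L and N share exactly the 2 values {2, 4}; by pigeonhole those values go to them, so strike 2, 4 from O, P, Q, R.
That leaves P = 7. Eliminate 7 elsewhere: Q.
That leaves R = 5.
No further eliminations apply; N can still be any of 2, 4.

2, 4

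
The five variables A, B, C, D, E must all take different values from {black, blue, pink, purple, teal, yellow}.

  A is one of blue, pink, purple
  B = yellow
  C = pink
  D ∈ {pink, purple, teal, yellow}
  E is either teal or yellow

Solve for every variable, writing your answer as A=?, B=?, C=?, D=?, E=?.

B has just one choice, so B = yellow. So D, E can't be yellow.
C has just one choice, so C = pink. Remove pink from A, D.
E's domain is down to {teal}, so E = teal. Remove teal from D.
D must be purple (only option left). So A can't be purple.
That leaves A = blue.

A=blue, B=yellow, C=pink, D=purple, E=teal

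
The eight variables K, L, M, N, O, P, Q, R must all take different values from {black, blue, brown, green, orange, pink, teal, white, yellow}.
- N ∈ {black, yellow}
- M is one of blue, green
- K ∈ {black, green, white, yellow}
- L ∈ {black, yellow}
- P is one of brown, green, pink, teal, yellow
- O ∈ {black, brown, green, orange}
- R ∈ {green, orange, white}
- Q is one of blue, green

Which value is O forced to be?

brown

The 2 variables L and N are confined to {black, yellow}, which locks those values in; drop them from K, O, P.
The 2 variables M and Q are confined to {blue, green}, which locks those values in; drop them from K, O, P, R.
K must be white (only option left). Eliminate white elsewhere: R.
R's domain is down to {orange}, so R = orange. Remove orange from O.
So O = brown.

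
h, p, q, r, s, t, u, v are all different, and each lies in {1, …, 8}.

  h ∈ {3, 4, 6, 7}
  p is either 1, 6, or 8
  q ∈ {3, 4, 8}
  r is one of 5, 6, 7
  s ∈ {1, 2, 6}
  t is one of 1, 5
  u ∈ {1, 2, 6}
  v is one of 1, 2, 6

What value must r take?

s, u, v share exactly the 3 values {1, 2, 6}; by pigeonhole those values go to them, so strike 1, 2, 6 from h, p, r, t.
That leaves p = 8. Eliminate 8 elsewhere: q.
t must be 5 (only option left). So r can't be 5.
So r = 7.

7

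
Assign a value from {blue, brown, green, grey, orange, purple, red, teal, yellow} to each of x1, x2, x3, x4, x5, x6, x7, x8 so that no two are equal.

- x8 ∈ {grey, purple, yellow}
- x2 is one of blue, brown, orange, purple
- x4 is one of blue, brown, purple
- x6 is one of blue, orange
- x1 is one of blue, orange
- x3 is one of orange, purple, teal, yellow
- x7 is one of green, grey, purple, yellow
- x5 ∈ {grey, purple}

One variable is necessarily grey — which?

Among the 8 variables, green fits only x7 (and all 8 values in {blue, brown, green, grey, orange, purple, teal, yellow} must be used), so x7 = green.
The 7 still-open variables together cover exactly {blue, brown, grey, orange, purple, teal, yellow} — 7 values for 7 variables — and teal appears only in x3's list, so x3 = teal.
The 6 still-open variables draw from only 6 values {blue, brown, grey, orange, purple, yellow}, so each is used; only x8 can be yellow, hence x8 = yellow.
Among the 5 still-open variables, grey fits only x5 (and all 5 values in {blue, brown, grey, orange, purple} must be used), so x5 = grey.

x5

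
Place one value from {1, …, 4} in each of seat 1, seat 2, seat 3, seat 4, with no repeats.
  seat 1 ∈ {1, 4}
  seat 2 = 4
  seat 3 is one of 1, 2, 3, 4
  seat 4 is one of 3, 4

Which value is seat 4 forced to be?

seat 2 must be 4 (only option left). Remove 4 from seat 1, seat 3, seat 4.
So seat 4 = 3.

3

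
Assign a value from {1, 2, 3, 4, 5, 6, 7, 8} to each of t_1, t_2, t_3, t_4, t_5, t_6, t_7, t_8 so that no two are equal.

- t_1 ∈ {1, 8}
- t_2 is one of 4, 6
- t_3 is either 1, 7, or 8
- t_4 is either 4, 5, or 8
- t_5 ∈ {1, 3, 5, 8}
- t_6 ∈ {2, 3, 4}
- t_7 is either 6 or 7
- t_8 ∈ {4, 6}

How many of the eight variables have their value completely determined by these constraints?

Among the 8 variables, 2 fits only t_6 (and all 8 values in {1, 2, 3, 4, 5, 6, 7, 8} must be used), so t_6 = 2.
Among the 7 still-open variables, 3 fits only t_5 (and all 7 values in {1, 3, 4, 5, 6, 7, 8} must be used), so t_5 = 3.
The 6 still-open variables together cover exactly {1, 4, 5, 6, 7, 8} — 6 values for 6 variables — and 5 appears only in t_4's list, so t_4 = 5.
t_2 and t_8 between them cover only {4, 6} — a naked pair. Remove those values from t_7.
That leaves t_7 = 7. Strike 7 from t_3.
Determined: t_4=5, t_5=3, t_6=2, t_7=7. The other variables each still have more than one consistent value. That makes 4.

4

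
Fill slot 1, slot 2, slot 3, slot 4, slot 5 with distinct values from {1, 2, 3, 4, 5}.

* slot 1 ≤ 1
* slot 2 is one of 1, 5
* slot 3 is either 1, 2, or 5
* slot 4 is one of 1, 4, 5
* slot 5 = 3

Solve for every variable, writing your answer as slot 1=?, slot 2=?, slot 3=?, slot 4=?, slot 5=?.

slot 1=1, slot 2=5, slot 3=2, slot 4=4, slot 5=3

slot 1's domain is down to {1}, so slot 1 = 1. So slot 2, slot 3, slot 4 can't be 1.
slot 2's domain is down to {5}, so slot 2 = 5. Remove 5 from slot 3, slot 4.
slot 3 has just one choice, so slot 3 = 2.
slot 4 has just one choice, so slot 4 = 4.
slot 5 has just one choice, so slot 5 = 3.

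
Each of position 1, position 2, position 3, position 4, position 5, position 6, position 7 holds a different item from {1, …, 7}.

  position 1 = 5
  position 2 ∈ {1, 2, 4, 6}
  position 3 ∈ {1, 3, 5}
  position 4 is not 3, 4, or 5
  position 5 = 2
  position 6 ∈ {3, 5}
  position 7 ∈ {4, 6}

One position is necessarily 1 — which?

position 1's domain is down to {5}, so position 1 = 5. So position 3, position 6 can't be 5.
That leaves position 5 = 2. Eliminate 2 elsewhere: position 2, position 4.
position 6's domain is down to {3}, so position 6 = 3. Eliminate 3 elsewhere: position 3.
So 1 goes to position 3.

position 3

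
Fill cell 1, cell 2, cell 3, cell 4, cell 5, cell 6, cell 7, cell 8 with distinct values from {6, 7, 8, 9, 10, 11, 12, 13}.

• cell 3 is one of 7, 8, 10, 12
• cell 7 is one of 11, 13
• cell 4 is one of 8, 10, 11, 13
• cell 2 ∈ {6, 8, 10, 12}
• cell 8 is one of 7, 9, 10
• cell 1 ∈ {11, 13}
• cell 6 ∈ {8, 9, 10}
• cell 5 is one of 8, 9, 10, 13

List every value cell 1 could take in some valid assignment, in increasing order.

11, 13

The 8 variables together cover exactly {6, 7, 8, 9, 10, 11, 12, 13} — 8 values for 8 variables — and 6 appears only in cell 2's list, so cell 2 = 6.
The 7 still-open variables together cover exactly {7, 8, 9, 10, 11, 12, 13} — 7 values for 7 variables — and 12 appears only in cell 3's list, so cell 3 = 12.
The 6 still-open variables draw from only 6 values {7, 8, 9, 10, 11, 13}, so each is used; only cell 8 can be 7, hence cell 8 = 7.
The 2 variables cell 1 and cell 7 are confined to {11, 13}, which locks those values in; drop them from cell 4, cell 5.
No further eliminations apply; cell 1 can still be any of 11, 13.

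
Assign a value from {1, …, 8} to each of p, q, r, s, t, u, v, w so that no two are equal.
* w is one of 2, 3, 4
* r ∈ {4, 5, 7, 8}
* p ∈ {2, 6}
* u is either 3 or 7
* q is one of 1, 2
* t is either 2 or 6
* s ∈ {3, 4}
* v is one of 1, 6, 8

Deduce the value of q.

Among the 8 variables, 5 fits only r (and all 8 values in {1, 2, 3, 4, 5, 6, 7, 8} must be used), so r = 5.
Among the 7 still-open variables, 7 fits only u (and all 7 values in {1, 2, 3, 4, 6, 7, 8} must be used), so u = 7.
Among the 6 still-open variables, 8 fits only v (and all 6 values in {1, 2, 3, 4, 6, 8} must be used), so v = 8.
Among the 5 still-open variables, 1 fits only q (and all 5 values in {1, 2, 3, 4, 6} must be used), so q = 1.

1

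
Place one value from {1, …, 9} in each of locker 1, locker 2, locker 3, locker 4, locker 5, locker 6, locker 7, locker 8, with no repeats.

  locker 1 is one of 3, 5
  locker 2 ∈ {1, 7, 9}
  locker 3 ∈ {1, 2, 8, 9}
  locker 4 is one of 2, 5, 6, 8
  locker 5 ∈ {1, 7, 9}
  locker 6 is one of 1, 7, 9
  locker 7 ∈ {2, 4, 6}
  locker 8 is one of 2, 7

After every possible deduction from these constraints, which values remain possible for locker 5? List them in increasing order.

locker 2, locker 5, locker 6 share exactly the 3 values {1, 7, 9}; by pigeonhole those values go to them, so strike 1, 7, 9 from locker 3, locker 8.
locker 8 must be 2 (only option left). Eliminate 2 elsewhere: locker 3, locker 4, locker 7.
That leaves locker 3 = 8. Eliminate 8 elsewhere: locker 4.
No further eliminations apply; locker 5 can still be any of 1, 7, 9.

1, 7, 9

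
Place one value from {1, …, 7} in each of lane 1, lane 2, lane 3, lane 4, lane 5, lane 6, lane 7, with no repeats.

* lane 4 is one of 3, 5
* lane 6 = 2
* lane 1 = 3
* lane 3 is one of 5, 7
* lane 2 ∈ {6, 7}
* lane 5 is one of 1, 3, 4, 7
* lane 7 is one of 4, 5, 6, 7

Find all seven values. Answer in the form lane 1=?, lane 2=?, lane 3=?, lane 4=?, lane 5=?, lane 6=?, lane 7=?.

lane 1 has just one choice, so lane 1 = 3. Eliminate 3 elsewhere: lane 4, lane 5.
lane 4's domain is down to {5}, so lane 4 = 5. Strike 5 from lane 3, lane 7.
lane 6's domain is down to {2}, so lane 6 = 2.
lane 3 has just one choice, so lane 3 = 7. So lane 2, lane 5, lane 7 can't be 7.
That leaves lane 2 = 6. Remove 6 from lane 7.
That leaves lane 7 = 4. So lane 5 can't be 4.
That leaves lane 5 = 1.

lane 1=3, lane 2=6, lane 3=7, lane 4=5, lane 5=1, lane 6=2, lane 7=4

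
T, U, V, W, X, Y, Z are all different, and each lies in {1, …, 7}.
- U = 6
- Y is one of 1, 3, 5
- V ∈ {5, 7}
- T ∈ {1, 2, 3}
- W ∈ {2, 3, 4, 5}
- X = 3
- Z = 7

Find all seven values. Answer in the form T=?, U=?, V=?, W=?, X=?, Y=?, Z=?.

T=2, U=6, V=5, W=4, X=3, Y=1, Z=7

U's domain is down to {6}, so U = 6.
X's domain is down to {3}, so X = 3. Strike 3 from T, W, Y.
Z must be 7 (only option left). Strike 7 from V.
V must be 5 (only option left). Remove 5 from W, Y.
Y's domain is down to {1}, so Y = 1. Remove 1 from T.
T's domain is down to {2}, so T = 2. Remove 2 from W.
W must be 4 (only option left).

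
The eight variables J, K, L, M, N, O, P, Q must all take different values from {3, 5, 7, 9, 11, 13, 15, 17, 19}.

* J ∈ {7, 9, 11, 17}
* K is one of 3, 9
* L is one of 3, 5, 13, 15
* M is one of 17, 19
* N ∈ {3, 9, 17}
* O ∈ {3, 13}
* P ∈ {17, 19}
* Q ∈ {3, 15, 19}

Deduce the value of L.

5

M and P between them cover only {17, 19} — a naked pair. Remove those values from J, N, Q.
K and N share exactly the 2 values {3, 9}; by pigeonhole those values go to them, so strike 3, 9 from J, L, O, Q.
That leaves O = 13. Eliminate 13 elsewhere: L.
Q must be 15 (only option left). Eliminate 15 elsewhere: L.
So L = 5.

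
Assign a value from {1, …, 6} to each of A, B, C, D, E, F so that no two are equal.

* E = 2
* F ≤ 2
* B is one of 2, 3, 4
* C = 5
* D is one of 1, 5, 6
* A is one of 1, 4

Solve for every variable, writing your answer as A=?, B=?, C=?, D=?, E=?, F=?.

C must be 5 (only option left). So D can't be 5.
E's domain is down to {2}, so E = 2. Remove 2 from B, F.
That leaves F = 1. Strike 1 from A, D.
That leaves A = 4. So B can't be 4.
B must be 3 (only option left).
That leaves D = 6.

A=4, B=3, C=5, D=6, E=2, F=1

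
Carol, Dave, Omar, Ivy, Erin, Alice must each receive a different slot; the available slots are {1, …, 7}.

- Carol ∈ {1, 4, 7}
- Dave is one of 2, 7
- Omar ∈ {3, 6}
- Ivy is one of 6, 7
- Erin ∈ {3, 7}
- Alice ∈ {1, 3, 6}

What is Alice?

The 6 variables draw from only 6 values {1, 2, 3, 4, 6, 7}, so each is used; only Dave can be 2, hence Dave = 2.
The 5 still-open variables together cover exactly {1, 3, 4, 6, 7} — 5 values for 5 variables — and 4 appears only in Carol's list, so Carol = 4.
The 4 still-open variables draw from only 4 values {1, 3, 6, 7}, so each is used; only Alice can be 1, hence Alice = 1.

1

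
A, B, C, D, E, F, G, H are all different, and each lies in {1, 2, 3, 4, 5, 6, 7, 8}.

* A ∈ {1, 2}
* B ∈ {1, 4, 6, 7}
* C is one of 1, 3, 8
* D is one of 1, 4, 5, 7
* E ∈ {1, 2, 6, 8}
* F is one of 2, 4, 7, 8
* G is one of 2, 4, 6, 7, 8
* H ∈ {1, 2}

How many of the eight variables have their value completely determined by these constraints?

2

Among the 8 variables, 3 fits only C (and all 8 values in {1, 2, 3, 4, 5, 6, 7, 8} must be used), so C = 3.
Among the 7 still-open variables, 5 fits only D (and all 7 values in {1, 2, 4, 5, 6, 7, 8} must be used), so D = 5.
A and H share exactly the 2 values {1, 2}; by pigeonhole those values go to them, so strike 1, 2 from B, E, F, G.
Determined: C=3, D=5. The other variables each still have more than one consistent value. That makes 2.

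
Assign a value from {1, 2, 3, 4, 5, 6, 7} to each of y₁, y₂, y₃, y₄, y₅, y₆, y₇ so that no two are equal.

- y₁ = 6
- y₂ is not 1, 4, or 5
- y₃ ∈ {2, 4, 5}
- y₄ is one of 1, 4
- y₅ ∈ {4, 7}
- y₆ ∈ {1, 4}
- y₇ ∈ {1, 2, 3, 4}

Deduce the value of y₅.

7

y₁ must be 6 (only option left). Strike 6 from y₂.
Among the 6 still-open variables, 5 fits only y₃ (and all 6 values in {1, 2, 3, 4, 5, 7} must be used), so y₃ = 5.
y₄ and y₆ between them cover only {1, 4} — a naked pair. Remove those values from y₅, y₇.
So y₅ = 7.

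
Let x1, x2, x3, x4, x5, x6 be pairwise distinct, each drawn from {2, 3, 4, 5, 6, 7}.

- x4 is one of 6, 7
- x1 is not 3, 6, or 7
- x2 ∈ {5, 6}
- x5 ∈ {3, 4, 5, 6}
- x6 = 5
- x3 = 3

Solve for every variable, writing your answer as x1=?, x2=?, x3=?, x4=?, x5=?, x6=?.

x3 must be 3 (only option left). Remove 3 from x5.
x6 must be 5 (only option left). Eliminate 5 elsewhere: x1, x2, x5.
x2's domain is down to {6}, so x2 = 6. Strike 6 from x4, x5.
x4's domain is down to {7}, so x4 = 7.
x5 has just one choice, so x5 = 4. Strike 4 from x1.
x1's domain is down to {2}, so x1 = 2.

x1=2, x2=6, x3=3, x4=7, x5=4, x6=5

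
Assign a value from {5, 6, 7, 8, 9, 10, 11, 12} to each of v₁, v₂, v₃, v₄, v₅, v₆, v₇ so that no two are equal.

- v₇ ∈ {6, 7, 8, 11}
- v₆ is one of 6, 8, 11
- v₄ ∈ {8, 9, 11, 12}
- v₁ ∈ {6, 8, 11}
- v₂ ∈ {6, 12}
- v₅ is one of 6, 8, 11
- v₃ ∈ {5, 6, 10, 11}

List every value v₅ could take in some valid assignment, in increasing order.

6, 8, 11

v₁, v₅, v₆ between them cover only {6, 8, 11} — a naked triple. Remove those values from v₂, v₃, v₄, v₇.
v₂ has just one choice, so v₂ = 12. Strike 12 from v₄.
v₄'s domain is down to {9}, so v₄ = 9.
That leaves v₇ = 7.
No further eliminations apply; v₅ can still be any of 6, 8, 11.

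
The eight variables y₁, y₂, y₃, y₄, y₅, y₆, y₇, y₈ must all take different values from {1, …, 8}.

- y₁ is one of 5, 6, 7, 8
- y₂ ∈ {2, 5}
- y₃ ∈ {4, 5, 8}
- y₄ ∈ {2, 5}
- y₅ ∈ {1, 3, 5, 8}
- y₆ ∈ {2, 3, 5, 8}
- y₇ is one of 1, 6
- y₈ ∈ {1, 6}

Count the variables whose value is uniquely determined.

Among the 8 variables, 4 fits only y₃ (and all 8 values in {1, 2, 3, 4, 5, 6, 7, 8} must be used), so y₃ = 4.
The 7 still-open variables draw from only 7 values {1, 2, 3, 5, 6, 7, 8}, so each is used; only y₁ can be 7, hence y₁ = 7.
y₂ and y₄ between them cover only {2, 5} — a naked pair. Remove those values from y₅, y₆.
The 2 variables y₇ and y₈ are confined to {1, 6}, which locks those values in; drop them from y₅.
Determined: y₁=7, y₃=4. The other variables each still have more than one consistent value. That makes 2.

2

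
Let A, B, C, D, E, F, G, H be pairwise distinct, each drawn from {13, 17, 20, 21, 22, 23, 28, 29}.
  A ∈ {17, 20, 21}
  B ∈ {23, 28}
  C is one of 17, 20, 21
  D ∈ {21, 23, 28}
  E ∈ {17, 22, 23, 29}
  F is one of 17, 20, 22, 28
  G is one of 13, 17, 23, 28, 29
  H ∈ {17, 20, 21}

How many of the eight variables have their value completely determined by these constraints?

3

The 8 variables draw from only 8 values {13, 17, 20, 21, 22, 23, 28, 29}, so each is used; only G can be 13, hence G = 13.
The 7 still-open variables together cover exactly {17, 20, 21, 22, 23, 28, 29} — 7 values for 7 variables — and 29 appears only in E's list, so E = 29.
The 6 still-open variables together cover exactly {17, 20, 21, 22, 23, 28} — 6 values for 6 variables — and 22 appears only in F's list, so F = 22.
A, C, H between them cover only {17, 20, 21} — a naked triple. Remove those values from D.
Determined: E=29, F=22, G=13. The other variables each still have more than one consistent value. That makes 3.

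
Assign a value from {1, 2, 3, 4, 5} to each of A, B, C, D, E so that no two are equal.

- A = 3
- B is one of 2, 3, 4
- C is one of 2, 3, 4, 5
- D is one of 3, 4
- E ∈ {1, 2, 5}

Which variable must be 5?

A's domain is down to {3}, so A = 3. Remove 3 from B, C, D.
That leaves D = 4. Eliminate 4 elsewhere: B, C.
B has just one choice, so B = 2. Eliminate 2 elsewhere: C, E.
So 5 goes to C.

C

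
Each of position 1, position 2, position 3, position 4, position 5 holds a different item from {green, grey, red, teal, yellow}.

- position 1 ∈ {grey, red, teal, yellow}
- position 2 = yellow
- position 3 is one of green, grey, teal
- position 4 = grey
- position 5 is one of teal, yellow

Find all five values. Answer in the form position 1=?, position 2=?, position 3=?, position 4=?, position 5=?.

position 1=red, position 2=yellow, position 3=green, position 4=grey, position 5=teal

position 2's domain is down to {yellow}, so position 2 = yellow. Eliminate yellow elsewhere: position 1, position 5.
position 4's domain is down to {grey}, so position 4 = grey. Strike grey from position 1, position 3.
That leaves position 5 = teal. Strike teal from position 1, position 3.
position 1 has just one choice, so position 1 = red.
position 3 must be green (only option left).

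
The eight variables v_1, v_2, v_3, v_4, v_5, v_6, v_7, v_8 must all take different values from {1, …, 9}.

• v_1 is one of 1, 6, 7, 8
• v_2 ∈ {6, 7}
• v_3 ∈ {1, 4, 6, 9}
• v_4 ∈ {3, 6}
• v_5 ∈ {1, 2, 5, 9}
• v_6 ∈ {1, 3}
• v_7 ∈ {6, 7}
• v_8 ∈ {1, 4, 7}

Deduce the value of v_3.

v_2 and v_7 between them cover only {6, 7} — a naked pair. Remove those values from v_1, v_3, v_4, v_8.
That leaves v_4 = 3. Eliminate 3 elsewhere: v_6.
v_6's domain is down to {1}, so v_6 = 1. Strike 1 from v_1, v_3, v_5, v_8.
That leaves v_8 = 4. Remove 4 from v_3.
So v_3 = 9.

9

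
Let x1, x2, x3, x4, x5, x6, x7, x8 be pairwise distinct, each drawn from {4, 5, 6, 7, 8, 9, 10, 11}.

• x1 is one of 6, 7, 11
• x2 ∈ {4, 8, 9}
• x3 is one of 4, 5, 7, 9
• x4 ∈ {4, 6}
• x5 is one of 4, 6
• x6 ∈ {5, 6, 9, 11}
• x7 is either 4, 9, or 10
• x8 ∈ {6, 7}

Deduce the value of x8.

7

The 8 variables together cover exactly {4, 5, 6, 7, 8, 9, 10, 11} — 8 values for 8 variables — and 8 appears only in x2's list, so x2 = 8.
The 7 still-open variables draw from only 7 values {4, 5, 6, 7, 9, 10, 11}, so each is used; only x7 can be 10, hence x7 = 10.
x4 and x5 between them cover only {4, 6} — a naked pair. Remove those values from x1, x3, x6, x8.
So x8 = 7.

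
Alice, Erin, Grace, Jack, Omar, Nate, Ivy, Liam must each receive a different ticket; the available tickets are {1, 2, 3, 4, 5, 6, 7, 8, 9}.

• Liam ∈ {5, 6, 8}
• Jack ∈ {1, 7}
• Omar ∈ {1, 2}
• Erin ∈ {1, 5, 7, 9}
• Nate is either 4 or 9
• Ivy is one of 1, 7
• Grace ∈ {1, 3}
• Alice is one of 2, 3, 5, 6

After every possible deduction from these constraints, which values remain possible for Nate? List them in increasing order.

The 2 variables Jack and Ivy are confined to {1, 7}, which locks those values in; drop them from Erin, Grace, Omar.
Grace must be 3 (only option left). Eliminate 3 elsewhere: Alice.
That leaves Omar = 2. Eliminate 2 elsewhere: Alice.
No further eliminations apply; Nate can still be any of 4, 9.

4, 9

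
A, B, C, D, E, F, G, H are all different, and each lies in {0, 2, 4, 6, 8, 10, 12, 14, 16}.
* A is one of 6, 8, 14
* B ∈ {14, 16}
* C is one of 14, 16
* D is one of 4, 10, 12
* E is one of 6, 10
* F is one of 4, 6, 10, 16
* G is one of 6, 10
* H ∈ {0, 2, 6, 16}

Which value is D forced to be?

The 2 variables B and C are confined to {14, 16}, which locks those values in; drop them from A, F, H.
E and G share exactly the 2 values {6, 10}; by pigeonhole those values go to them, so strike 6, 10 from A, D, F, H.
That leaves A = 8.
F's domain is down to {4}, so F = 4. Strike 4 from D.
So D = 12.

12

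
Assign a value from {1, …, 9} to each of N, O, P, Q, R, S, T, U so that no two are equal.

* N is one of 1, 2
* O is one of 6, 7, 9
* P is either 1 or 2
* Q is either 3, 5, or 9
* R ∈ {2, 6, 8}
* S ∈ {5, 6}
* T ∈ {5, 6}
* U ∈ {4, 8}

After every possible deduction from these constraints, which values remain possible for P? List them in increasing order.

1, 2

N and P share exactly the 2 values {1, 2}; by pigeonhole those values go to them, so strike 1, 2 from R.
S and T share exactly the 2 values {5, 6}; by pigeonhole those values go to them, so strike 5, 6 from O, Q, R.
R must be 8 (only option left). Strike 8 from U.
U's domain is down to {4}, so U = 4.
No further eliminations apply; P can still be any of 1, 2.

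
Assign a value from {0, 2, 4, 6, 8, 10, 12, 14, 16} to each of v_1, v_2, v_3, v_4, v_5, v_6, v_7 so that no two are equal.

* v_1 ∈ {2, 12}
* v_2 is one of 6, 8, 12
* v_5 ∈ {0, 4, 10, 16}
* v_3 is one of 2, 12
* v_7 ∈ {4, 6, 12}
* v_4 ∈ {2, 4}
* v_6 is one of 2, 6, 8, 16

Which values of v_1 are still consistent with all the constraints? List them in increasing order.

The 2 variables v_1 and v_3 are confined to {2, 12}, which locks those values in; drop them from v_2, v_4, v_6, v_7.
v_4 has just one choice, so v_4 = 4. Eliminate 4 elsewhere: v_5, v_7.
v_7's domain is down to {6}, so v_7 = 6. Strike 6 from v_2, v_6.
That leaves v_2 = 8. Eliminate 8 elsewhere: v_6.
v_6 must be 16 (only option left). Eliminate 16 elsewhere: v_5.
No further eliminations apply; v_1 can still be any of 2, 12.

2, 12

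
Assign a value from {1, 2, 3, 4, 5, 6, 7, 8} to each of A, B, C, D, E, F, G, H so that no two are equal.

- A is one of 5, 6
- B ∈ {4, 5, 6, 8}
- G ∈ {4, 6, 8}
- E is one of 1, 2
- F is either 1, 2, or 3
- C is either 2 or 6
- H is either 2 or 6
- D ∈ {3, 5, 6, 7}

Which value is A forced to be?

Among the 8 variables, 7 fits only D (and all 8 values in {1, 2, 3, 4, 5, 6, 7, 8} must be used), so D = 7.
Among the 7 still-open variables, 3 fits only F (and all 7 values in {1, 2, 3, 4, 5, 6, 8} must be used), so F = 3.
The 6 still-open variables draw from only 6 values {1, 2, 4, 5, 6, 8}, so each is used; only E can be 1, hence E = 1.
C and H share exactly the 2 values {2, 6}; by pigeonhole those values go to them, so strike 2, 6 from A, B, G.
So A = 5.

5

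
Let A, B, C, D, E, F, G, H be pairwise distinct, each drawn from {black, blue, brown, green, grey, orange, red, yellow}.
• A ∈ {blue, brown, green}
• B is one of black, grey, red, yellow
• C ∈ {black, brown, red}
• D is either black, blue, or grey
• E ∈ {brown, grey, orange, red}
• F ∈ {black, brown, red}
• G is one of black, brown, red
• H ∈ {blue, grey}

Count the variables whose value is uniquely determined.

3

The 8 variables together cover exactly {black, blue, brown, green, grey, orange, red, yellow} — 8 values for 8 variables — and green appears only in A's list, so A = green.
The 7 still-open variables draw from only 7 values {black, blue, brown, grey, orange, red, yellow}, so each is used; only E can be orange, hence E = orange.
Among the 6 still-open variables, yellow fits only B (and all 6 values in {black, blue, brown, grey, red, yellow} must be used), so B = yellow.
C, F, G share exactly the 3 values {black, brown, red}; by pigeonhole those values go to them, so strike black, brown, red from D.
Determined: A=green, B=yellow, E=orange. The other variables each still have more than one consistent value. That makes 3.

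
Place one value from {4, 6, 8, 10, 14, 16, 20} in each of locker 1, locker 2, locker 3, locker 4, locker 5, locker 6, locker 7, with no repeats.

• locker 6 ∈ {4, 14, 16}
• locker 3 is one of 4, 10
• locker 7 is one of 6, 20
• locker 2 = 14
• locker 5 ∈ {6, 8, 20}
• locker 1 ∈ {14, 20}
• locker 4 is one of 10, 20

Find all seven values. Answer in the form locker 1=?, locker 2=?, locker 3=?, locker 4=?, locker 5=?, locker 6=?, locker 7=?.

locker 1=20, locker 2=14, locker 3=4, locker 4=10, locker 5=8, locker 6=16, locker 7=6

locker 2 must be 14 (only option left). Strike 14 from locker 1, locker 6.
locker 1's domain is down to {20}, so locker 1 = 20. So locker 4, locker 5, locker 7 can't be 20.
locker 4's domain is down to {10}, so locker 4 = 10. Remove 10 from locker 3.
That leaves locker 7 = 6. Eliminate 6 elsewhere: locker 5.
That leaves locker 3 = 4. Remove 4 from locker 6.
locker 5's domain is down to {8}, so locker 5 = 8.
That leaves locker 6 = 16.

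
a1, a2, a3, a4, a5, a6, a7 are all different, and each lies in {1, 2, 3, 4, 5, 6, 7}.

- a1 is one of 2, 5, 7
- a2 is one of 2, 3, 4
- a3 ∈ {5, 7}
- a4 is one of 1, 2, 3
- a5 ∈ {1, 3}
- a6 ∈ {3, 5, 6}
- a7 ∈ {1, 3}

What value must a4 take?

Among the 7 variables, 4 fits only a2 (and all 7 values in {1, 2, 3, 4, 5, 6, 7} must be used), so a2 = 4.
The 6 still-open variables together cover exactly {1, 2, 3, 5, 6, 7} — 6 values for 6 variables — and 6 appears only in a6's list, so a6 = 6.
The 2 variables a5 and a7 are confined to {1, 3}, which locks those values in; drop them from a4.
So a4 = 2.

2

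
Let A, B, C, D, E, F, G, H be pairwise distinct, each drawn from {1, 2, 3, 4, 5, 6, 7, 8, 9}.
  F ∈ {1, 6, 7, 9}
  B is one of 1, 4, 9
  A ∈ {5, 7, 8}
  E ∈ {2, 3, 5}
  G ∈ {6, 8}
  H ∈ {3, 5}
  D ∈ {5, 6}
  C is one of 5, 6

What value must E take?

2

The 2 variables C and D are confined to {5, 6}, which locks those values in; drop them from A, E, F, G, H.
That leaves G = 8. Eliminate 8 elsewhere: A.
That leaves H = 3. So E can't be 3.
So E = 2.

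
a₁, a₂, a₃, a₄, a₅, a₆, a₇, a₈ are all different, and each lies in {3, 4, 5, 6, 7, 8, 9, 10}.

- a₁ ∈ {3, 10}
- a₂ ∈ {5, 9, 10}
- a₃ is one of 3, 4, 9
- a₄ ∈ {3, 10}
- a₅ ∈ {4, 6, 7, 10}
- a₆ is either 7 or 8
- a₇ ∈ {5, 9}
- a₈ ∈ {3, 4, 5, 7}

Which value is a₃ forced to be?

The 8 variables draw from only 8 values {3, 4, 5, 6, 7, 8, 9, 10}, so each is used; only a₅ can be 6, hence a₅ = 6.
The 7 still-open variables together cover exactly {3, 4, 5, 7, 8, 9, 10} — 7 values for 7 variables — and 8 appears only in a₆'s list, so a₆ = 8.
The 6 still-open variables together cover exactly {3, 4, 5, 7, 9, 10} — 6 values for 6 variables — and 7 appears only in a₈'s list, so a₈ = 7.
The 5 still-open variables together cover exactly {3, 4, 5, 9, 10} — 5 values for 5 variables — and 4 appears only in a₃'s list, so a₃ = 4.

4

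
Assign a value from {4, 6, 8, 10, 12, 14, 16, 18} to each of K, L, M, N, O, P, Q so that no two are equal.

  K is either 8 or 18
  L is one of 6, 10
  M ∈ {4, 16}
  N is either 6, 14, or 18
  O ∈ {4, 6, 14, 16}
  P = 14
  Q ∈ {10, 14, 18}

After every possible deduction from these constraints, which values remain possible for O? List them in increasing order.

4, 16

P must be 14 (only option left). Eliminate 14 elsewhere: N, O, Q.
The 6 still-open variables draw from only 6 values {4, 6, 8, 10, 16, 18}, so each is used; only K can be 8, hence K = 8.
L, N, Q between them cover only {6, 10, 18} — a naked triple. Remove those values from O.
No further eliminations apply; O can still be any of 4, 16.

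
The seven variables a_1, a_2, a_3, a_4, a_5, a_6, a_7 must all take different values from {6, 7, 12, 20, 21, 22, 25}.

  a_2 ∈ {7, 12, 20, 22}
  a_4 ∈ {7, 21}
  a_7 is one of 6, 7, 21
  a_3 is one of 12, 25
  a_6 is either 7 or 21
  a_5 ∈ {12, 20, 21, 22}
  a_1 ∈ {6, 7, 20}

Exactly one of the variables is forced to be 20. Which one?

a_1

The 7 variables draw from only 7 values {6, 7, 12, 20, 21, 22, 25}, so each is used; only a_3 can be 25, hence a_3 = 25.
The 2 variables a_4 and a_6 are confined to {7, 21}, which locks those values in; drop them from a_1, a_2, a_5, a_7.
a_7's domain is down to {6}, so a_7 = 6. So a_1 can't be 6.
So 20 goes to a_1.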